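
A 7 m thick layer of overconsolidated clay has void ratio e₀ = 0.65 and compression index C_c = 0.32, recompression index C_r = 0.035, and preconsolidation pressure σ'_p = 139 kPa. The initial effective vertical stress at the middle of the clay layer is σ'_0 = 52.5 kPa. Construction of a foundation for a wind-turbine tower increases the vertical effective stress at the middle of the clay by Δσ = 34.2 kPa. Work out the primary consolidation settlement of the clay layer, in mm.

Final effective stress: σ'_f = 52.5 + 34.2 = 86.7 kPa.
σ'_f = 86.7 ≤ σ'_p = 139 kPa, so the clay remains overconsolidated and only the recompression index applies:
S_c = C_r·H/(1+e₀)·log₁₀(σ'_f/σ'_0) = 0.035×7/1.65×log₁₀(86.7/52.5)
    = 0.14848 × 0.21786 = 0.03235 m

S_c ≈ 32.3 mm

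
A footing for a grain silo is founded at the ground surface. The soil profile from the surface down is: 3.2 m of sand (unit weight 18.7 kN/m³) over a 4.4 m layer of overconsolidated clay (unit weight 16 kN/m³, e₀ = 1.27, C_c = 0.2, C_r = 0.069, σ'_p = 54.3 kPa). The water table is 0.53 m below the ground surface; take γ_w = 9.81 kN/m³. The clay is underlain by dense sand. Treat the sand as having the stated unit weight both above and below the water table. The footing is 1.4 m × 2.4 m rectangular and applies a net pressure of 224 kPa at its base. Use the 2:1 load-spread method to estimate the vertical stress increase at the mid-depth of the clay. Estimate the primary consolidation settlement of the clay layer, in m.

S_c ≈ 0.0289 m

Mid-depth of clay below the ground surface: z = 3.2 + 4.4/2 = 5.4 m.
Total vertical stress at mid-clay: σ_v = 18.7×3.2 + 16×2.2 = 95.04 kPa.
Pore pressure: u = 9.81×(5.4 − 0.53) = 47.775 kPa.
Initial effective stress: σ'_0 = σ_v − u = 95.04 − 47.775 = 47.265 kPa.
Stress increase at mid-clay by the 2:1 spreading method:
Δσ = qBL/((B+z)(L+z)) = 224×1.4×2.4/((1.4+5.4)(2.4+5.4)) = 14.19 kPa
Final effective stress: σ'_f = 47.265 + 14.19 = 61.455 kPa.
σ'_f = 61.455 > σ'_p = 54.3 kPa, so the stress path crosses the preconsolidation pressure — recompression up to σ'_p, then virgin compression beyond:
S_c = H/(1+e₀)·[C_r·log₁₀(σ'_p/σ'_0) + C_c·log₁₀(σ'_f/σ'_p)]
    = 4.4/2.27 × [0.069×log₁₀(54.3/47.265) + 0.2×log₁₀(61.455/54.3)]
    = 1.9383 × [0.004158 + 0.010751] = 0.0289 m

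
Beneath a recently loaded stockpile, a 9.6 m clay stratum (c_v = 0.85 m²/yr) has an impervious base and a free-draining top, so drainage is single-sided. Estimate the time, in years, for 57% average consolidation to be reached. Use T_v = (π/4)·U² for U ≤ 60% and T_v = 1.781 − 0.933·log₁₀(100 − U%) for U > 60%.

Drainage path length: H_d = H = 9.6 m (single drainage).
U ≤ 60%: T_v = (π/4)·U² = (π/4)×0.57² = 0.25518.
t = T_v·H_d²/c_v = 0.25518×9.6²/0.85 = 27.67 years.

t ≈ 27.7 years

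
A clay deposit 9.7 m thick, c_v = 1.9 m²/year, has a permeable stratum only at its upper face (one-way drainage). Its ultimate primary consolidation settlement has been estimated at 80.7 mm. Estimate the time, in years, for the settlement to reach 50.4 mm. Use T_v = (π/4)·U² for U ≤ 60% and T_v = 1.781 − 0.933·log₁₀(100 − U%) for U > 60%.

t ≈ 15.4 years

Drainage path length: H_d = H = 9.7 m (single drainage).
U = S(t)/S_ult = 50.4/80.7 = 0.6245.
U > 60%: T_v = 1.781 − 0.933·log₁₀(100 − 62.454) = 0.31193.
t = T_v·H_d²/c_v = 0.31193×9.7²/1.9 = 15.45 years.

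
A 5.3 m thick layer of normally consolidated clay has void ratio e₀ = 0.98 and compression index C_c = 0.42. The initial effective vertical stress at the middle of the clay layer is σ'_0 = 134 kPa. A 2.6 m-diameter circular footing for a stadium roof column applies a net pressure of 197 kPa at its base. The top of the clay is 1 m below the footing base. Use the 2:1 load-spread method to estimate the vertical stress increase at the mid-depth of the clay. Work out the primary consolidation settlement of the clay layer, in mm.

S_c ≈ 111 mm

Mid-depth of clay below the footing base: z = 1 + 5.3/2 = 3.65 m.
Stress increase at mid-clay by the 2:1 spreading method:
Δσ ≈ qD²/(D+z)² = 197×2.6²/(2.6+3.65)² = 34.092 kPa
Final effective stress: σ'_f = σ'_0 + Δσ = 134 + 34.092 = 168.09 kPa.
Normally consolidated clay, so the full stress increment lies on the virgin compression line:
S_c = C_c·H/(1+e₀)·log₁₀(σ'_f/σ'_0) = 0.42×5.3/(1+0.98)×log₁₀(168.09/134)
    = 1.1242 × 0.098437 = 0.1107 m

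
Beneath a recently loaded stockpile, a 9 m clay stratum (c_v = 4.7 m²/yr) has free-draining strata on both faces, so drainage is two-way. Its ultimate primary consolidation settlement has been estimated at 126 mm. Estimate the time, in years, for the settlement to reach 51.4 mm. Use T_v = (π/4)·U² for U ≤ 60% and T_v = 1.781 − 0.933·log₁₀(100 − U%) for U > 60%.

t ≈ 0.563 years

Drainage path length: H_d = H/2 = 4.5 m (double drainage).
U = S(t)/S_ult = 51.4/126 = 0.4079.
U ≤ 60%: T_v = (π/4)·U² = (π/4)×0.40794² = 0.1307.
t = T_v·H_d²/c_v = 0.1307×4.5²/4.7 = 0.5631 years.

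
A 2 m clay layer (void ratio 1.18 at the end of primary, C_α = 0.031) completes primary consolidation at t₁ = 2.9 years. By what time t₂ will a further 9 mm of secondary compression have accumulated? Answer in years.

S_s = C_α·H/(1+e_p)·log₁₀(t₂/t₁) ⇒ log₁₀(t₂/t₁) = S_s·(1+e_p)/(C_α·H).
log₁₀(t₂/t₁) = 0.009 × (1+1.18) / (0.031×2) = 0.3165
t₂ = t₁ × 10^0.3165 = 2.9 × 2.072 = 6.01 years

t₂ ≈ 6.01 years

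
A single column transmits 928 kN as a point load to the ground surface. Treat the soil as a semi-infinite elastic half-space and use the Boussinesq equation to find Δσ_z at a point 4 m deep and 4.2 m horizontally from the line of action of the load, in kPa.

Boussinesq vertical stress below a point load on an elastic half-space:
Δσ_z = 3P/(2πz²) · [1 + (r/z)²]^(−5/2)
r/z = 4.2/4 = 1.05; [1+(r/z)²]^(−5/2) = 0.15601.
Δσ_z = 3×928/(2π×4²) × 0.15601 = 27.693 × 0.15601 = 4.32 kPa

Δσ_z ≈ 4.32 kPa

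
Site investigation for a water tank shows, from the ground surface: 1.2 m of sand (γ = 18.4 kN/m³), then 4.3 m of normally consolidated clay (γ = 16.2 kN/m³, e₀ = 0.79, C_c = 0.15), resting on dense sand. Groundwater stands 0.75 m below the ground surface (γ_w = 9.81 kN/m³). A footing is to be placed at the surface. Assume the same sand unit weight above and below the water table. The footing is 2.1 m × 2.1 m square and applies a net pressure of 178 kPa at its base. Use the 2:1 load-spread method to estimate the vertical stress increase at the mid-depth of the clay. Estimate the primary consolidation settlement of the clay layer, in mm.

S_c ≈ 95.6 mm

Mid-depth of clay below the ground surface: z = 1.2 + 4.3/2 = 3.35 m.
Total vertical stress at mid-clay: σ_v = 18.4×1.2 + 16.2×2.15 = 56.91 kPa.
Pore pressure: u = 9.81×(3.35 − 0.75) = 25.506 kPa.
Initial effective stress: σ'_0 = σ_v − u = 56.91 − 25.506 = 31.404 kPa.
Stress increase at mid-clay by the 2:1 spreading method:
Δσ = qBL/((B+z)(L+z)) = 178×2.1×2.1/((2.1+3.35)(2.1+3.35)) = 26.428 kPa
Final effective stress: σ'_f = σ'_0 + Δσ = 31.404 + 26.428 = 57.832 kPa.
Normally consolidated clay, so the full stress increment lies on the virgin compression line:
S_c = C_c·H/(1+e₀)·log₁₀(σ'_f/σ'_0) = 0.15×4.3/(1+0.79)×log₁₀(57.832/31.404)
    = 0.36034 × 0.26518 = 0.09555 m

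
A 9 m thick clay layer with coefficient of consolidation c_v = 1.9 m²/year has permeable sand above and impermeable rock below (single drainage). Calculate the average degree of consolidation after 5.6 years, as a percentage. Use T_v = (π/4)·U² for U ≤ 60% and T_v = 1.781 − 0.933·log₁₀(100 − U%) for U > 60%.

U ≈ 40.9 %

Drainage path length: H_d = H = 9 m (single drainage).
T_v = c_v·t/H_d² = 1.9×5.6/9² = 0.13136.
T_v = 0.13136 corresponds to the U ≤ 60% branch:
U = √(4T_v/π) = 0.409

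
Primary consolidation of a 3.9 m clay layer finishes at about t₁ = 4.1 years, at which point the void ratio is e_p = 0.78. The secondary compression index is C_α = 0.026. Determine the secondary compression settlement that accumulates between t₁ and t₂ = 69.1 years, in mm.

S_s ≈ 69.9 mm

Secondary compression: S_s = C_α·H/(1+e_p)·log₁₀(t₂/t₁)
S_s = 0.026×3.9/(1+0.78)×log₁₀(69.1/4.1)
    = 0.05697 × 1.227 = 0.06988 m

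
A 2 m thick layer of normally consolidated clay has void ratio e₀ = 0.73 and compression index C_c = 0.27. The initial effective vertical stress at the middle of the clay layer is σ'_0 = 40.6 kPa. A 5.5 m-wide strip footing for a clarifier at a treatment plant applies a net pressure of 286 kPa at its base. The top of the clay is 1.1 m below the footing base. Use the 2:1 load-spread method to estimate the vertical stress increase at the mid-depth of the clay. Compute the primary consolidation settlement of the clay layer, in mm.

S_c ≈ 245 mm

Mid-depth of clay below the footing base: z = 1.1 + 2/2 = 2.1 m.
Stress increase at mid-clay by the 2:1 spreading method:
Δσ = qB/(B+z) = 286×5.5/(5.5+2.1) = 206.97 kPa
Final effective stress: σ'_f = σ'_0 + Δσ = 40.6 + 206.97 = 247.57 kPa.
Normally consolidated clay, so the full stress increment lies on the virgin compression line:
S_c = C_c·H/(1+e₀)·log₁₀(σ'_f/σ'_0) = 0.27×2/(1+0.73)×log₁₀(247.57/40.6)
    = 0.31214 × 0.78517 = 0.2451 m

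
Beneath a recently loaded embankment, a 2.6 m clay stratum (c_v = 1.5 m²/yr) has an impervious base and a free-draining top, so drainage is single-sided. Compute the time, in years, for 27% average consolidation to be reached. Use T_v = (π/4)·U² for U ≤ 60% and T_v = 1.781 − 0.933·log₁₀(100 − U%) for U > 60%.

t ≈ 0.258 years

Drainage path length: H_d = H = 2.6 m (single drainage).
U ≤ 60%: T_v = (π/4)·U² = (π/4)×0.27² = 0.057256.
t = T_v·H_d²/c_v = 0.057256×2.6²/1.5 = 0.258 years.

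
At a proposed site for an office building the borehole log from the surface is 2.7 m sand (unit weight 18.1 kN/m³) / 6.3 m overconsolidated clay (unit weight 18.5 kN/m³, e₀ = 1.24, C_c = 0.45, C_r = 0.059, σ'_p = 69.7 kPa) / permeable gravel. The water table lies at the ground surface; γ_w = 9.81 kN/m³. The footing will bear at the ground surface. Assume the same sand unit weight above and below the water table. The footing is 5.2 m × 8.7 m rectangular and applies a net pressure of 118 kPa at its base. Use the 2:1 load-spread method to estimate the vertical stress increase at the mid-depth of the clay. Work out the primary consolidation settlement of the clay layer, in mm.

S_c ≈ 120 mm

Mid-depth of clay below the ground surface: z = 2.7 + 6.3/2 = 5.85 m.
Total vertical stress at mid-clay: σ_v = 18.1×2.7 + 18.5×3.15 = 107.15 kPa.
Pore pressure: u = 9.81×(5.85 − 0) = 57.389 kPa.
Initial effective stress: σ'_0 = σ_v − u = 107.15 − 57.389 = 49.761 kPa.
Stress increase at mid-clay by the 2:1 spreading method:
Δσ = qBL/((B+z)(L+z)) = 118×5.2×8.7/((5.2+5.85)(8.7+5.85)) = 33.203 kPa
Final effective stress: σ'_f = 49.761 + 33.203 = 82.964 kPa.
σ'_f = 82.964 > σ'_p = 69.7 kPa, so the stress path crosses the preconsolidation pressure — recompression up to σ'_p, then virgin compression beyond:
S_c = H/(1+e₀)·[C_r·log₁₀(σ'_p/σ'_0) + C_c·log₁₀(σ'_f/σ'_p)]
    = 6.3/2.24 × [0.059×log₁₀(69.7/49.761) + 0.45×log₁₀(82.964/69.7)]
    = 2.8125 × [0.0086343 + 0.034046] = 0.12 m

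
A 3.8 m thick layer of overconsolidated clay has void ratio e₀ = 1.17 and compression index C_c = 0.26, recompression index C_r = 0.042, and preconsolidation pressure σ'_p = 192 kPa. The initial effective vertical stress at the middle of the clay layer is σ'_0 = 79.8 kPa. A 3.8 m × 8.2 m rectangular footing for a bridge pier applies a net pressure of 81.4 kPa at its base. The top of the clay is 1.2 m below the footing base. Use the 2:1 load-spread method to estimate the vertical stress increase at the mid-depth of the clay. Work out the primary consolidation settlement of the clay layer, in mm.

S_c ≈ 10.9 mm

Mid-depth of clay below the footing base: z = 1.2 + 3.8/2 = 3.1 m.
Stress increase at mid-clay by the 2:1 spreading method:
Δσ = qBL/((B+z)(L+z)) = 81.4×3.8×8.2/((3.8+3.1)(8.2+3.1)) = 32.531 kPa
Final effective stress: σ'_f = 79.8 + 32.531 = 112.33 kPa.
σ'_f = 112.33 ≤ σ'_p = 192 kPa, so the clay remains overconsolidated and only the recompression index applies:
S_c = C_r·H/(1+e₀)·log₁₀(σ'_f/σ'_0) = 0.042×3.8/2.17×log₁₀(112.33/79.8)
    = 0.07355 × 0.14849 = 0.01092 m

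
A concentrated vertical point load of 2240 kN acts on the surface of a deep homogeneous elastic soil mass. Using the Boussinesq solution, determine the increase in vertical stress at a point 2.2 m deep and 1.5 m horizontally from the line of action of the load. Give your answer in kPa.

Δσ_z ≈ 85.1 kPa

Boussinesq vertical stress below a point load on an elastic half-space:
Δσ_z = 3P/(2πz²) · [1 + (r/z)²]^(−5/2)
r/z = 1.5/2.2 = 0.68182; [1+(r/z)²]^(−5/2) = 0.38503.
Δσ_z = 3×2240/(2π×2.2²) × 0.38503 = 220.98 × 0.38503 = 85.08 kPa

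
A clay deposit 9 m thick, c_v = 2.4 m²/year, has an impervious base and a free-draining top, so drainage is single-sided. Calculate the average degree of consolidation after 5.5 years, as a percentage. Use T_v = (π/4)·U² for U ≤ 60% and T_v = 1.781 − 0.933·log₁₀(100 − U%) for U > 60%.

U ≈ 45.6 %

Drainage path length: H_d = H = 9 m (single drainage).
T_v = c_v·t/H_d² = 2.4×5.5/9² = 0.16296.
T_v = 0.16296 corresponds to the U ≤ 60% branch:
U = √(4T_v/π) = 0.4555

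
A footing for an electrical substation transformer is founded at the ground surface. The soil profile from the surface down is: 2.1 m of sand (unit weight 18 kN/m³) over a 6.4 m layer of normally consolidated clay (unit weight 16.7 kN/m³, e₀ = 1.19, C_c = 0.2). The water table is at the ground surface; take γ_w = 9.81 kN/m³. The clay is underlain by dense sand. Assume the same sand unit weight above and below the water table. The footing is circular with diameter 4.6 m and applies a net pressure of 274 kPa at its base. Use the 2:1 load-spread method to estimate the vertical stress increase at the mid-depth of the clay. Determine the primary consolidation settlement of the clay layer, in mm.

S_c ≈ 233 mm

Mid-depth of clay below the ground surface: z = 2.1 + 6.4/2 = 5.3 m.
Total vertical stress at mid-clay: σ_v = 18×2.1 + 16.7×3.2 = 91.24 kPa.
Pore pressure: u = 9.81×(5.3 − 0) = 51.993 kPa.
Initial effective stress: σ'_0 = σ_v − u = 91.24 − 51.993 = 39.247 kPa.
Stress increase at mid-clay by the 2:1 spreading method:
Δσ ≈ qD²/(D+z)² = 274×4.6²/(4.6+5.3)² = 59.156 kPa
Final effective stress: σ'_f = σ'_0 + Δσ = 39.247 + 59.156 = 98.403 kPa.
Normally consolidated clay, so the full stress increment lies on the virgin compression line:
S_c = C_c·H/(1+e₀)·log₁₀(σ'_f/σ'_0) = 0.2×6.4/(1+1.19)×log₁₀(98.403/39.247)
    = 0.58447 × 0.3992 = 0.2333 m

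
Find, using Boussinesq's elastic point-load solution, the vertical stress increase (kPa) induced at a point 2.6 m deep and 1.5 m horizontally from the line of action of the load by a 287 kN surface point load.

Δσ_z ≈ 9.88 kPa

Boussinesq vertical stress below a point load on an elastic half-space:
Δσ_z = 3P/(2πz²) · [1 + (r/z)²]^(−5/2)
r/z = 1.5/2.6 = 0.57692; [1+(r/z)²]^(−5/2) = 0.48759.
Δσ_z = 3×287/(2π×2.6²) × 0.48759 = 20.271 × 0.48759 = 9.884 kPa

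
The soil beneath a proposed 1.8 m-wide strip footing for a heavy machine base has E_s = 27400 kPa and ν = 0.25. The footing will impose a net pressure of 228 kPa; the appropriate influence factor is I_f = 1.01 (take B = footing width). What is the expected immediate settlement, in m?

S_e ≈ 0.0142 m

Immediate (elastic) settlement: S_e = q·B·(1−ν²)/E_s · I_f.
S_e = 228 × 1.8 × (1 − 0.25²) / 27400 × 1.01
    = 228 × 1.8 × 0.9375 / 27400 × 1.01
    = 0.01418 m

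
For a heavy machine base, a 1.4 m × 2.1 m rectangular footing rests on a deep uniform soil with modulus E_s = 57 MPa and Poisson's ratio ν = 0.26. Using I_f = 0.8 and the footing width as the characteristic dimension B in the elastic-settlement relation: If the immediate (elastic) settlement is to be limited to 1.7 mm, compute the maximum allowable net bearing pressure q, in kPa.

q ≈ 92.8 kPa

E_s = 57 MPa = 57000 kPa.
S_e = q·B·(1−ν²)/E_s · I_f  ⇒  q = S_e·E_s / (B·(1−ν²)·I_f).
q = 0.0017 × 57000 / (1.4 × 0.9324 × 0.8) = 92.79 kPa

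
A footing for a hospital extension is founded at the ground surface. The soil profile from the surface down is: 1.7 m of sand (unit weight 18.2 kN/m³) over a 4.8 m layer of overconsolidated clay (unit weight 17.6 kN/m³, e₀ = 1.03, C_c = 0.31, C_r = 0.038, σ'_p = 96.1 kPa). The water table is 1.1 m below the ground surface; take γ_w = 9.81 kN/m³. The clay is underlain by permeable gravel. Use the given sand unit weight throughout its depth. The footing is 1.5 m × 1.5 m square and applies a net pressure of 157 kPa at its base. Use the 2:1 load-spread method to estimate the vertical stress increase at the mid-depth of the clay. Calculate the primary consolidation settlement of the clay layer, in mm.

Mid-depth of clay below the ground surface: z = 1.7 + 4.8/2 = 4.1 m.
Total vertical stress at mid-clay: σ_v = 18.2×1.7 + 17.6×2.4 = 73.18 kPa.
Pore pressure: u = 9.81×(4.1 − 1.1) = 29.43 kPa.
Initial effective stress: σ'_0 = σ_v − u = 73.18 − 29.43 = 43.75 kPa.
Stress increase at mid-clay by the 2:1 spreading method:
Δσ = qBL/((B+z)(L+z)) = 157×1.5×1.5/((1.5+4.1)(1.5+4.1)) = 11.264 kPa
Final effective stress: σ'_f = 43.75 + 11.264 = 55.014 kPa.
σ'_f = 55.014 ≤ σ'_p = 96.1 kPa, so the clay remains overconsolidated and only the recompression index applies:
S_c = C_r·H/(1+e₀)·log₁₀(σ'_f/σ'_0) = 0.038×4.8/2.03×log₁₀(55.014/43.75)
    = 0.089851 × 0.099495 = 0.00894 m

S_c ≈ 8.94 mm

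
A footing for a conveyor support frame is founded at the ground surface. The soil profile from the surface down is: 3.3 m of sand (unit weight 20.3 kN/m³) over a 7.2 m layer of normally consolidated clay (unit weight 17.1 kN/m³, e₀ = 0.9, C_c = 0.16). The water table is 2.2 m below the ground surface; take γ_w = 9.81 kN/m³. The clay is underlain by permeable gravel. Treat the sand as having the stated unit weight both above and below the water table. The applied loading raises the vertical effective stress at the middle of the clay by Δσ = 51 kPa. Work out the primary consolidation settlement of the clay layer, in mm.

S_c ≈ 127 mm

Mid-depth of clay below the ground surface: z = 3.3 + 7.2/2 = 6.9 m.
Total vertical stress at mid-clay: σ_v = 20.3×3.3 + 17.1×3.6 = 128.55 kPa.
Pore pressure: u = 9.81×(6.9 − 2.2) = 46.107 kPa.
Initial effective stress: σ'_0 = σ_v − u = 128.55 − 46.107 = 82.443 kPa.
Final effective stress: σ'_f = σ'_0 + Δσ = 82.443 + 51 = 133.44 kPa.
Normally consolidated clay, so the full stress increment lies on the virgin compression line:
S_c = C_c·H/(1+e₀)·log₁₀(σ'_f/σ'_0) = 0.16×7.2/(1+0.9)×log₁₀(133.44/82.443)
    = 0.60632 × 0.20913 = 0.1268 m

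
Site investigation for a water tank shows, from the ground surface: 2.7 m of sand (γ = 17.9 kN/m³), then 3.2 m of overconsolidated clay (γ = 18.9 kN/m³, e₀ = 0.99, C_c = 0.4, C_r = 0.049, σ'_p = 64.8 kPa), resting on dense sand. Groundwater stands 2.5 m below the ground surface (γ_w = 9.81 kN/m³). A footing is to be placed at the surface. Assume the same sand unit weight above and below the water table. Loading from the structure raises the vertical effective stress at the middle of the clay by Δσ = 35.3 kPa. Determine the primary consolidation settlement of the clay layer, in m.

S_c ≈ 0.113 m

Mid-depth of clay below the ground surface: z = 2.7 + 3.2/2 = 4.3 m.
Total vertical stress at mid-clay: σ_v = 17.9×2.7 + 18.9×1.6 = 78.57 kPa.
Pore pressure: u = 9.81×(4.3 − 2.5) = 17.658 kPa.
Initial effective stress: σ'_0 = σ_v − u = 78.57 − 17.658 = 60.912 kPa.
Final effective stress: σ'_f = 60.912 + 35.3 = 96.212 kPa.
σ'_f = 96.212 > σ'_p = 64.8 kPa, so the stress path crosses the preconsolidation pressure — recompression up to σ'_p, then virgin compression beyond:
S_c = H/(1+e₀)·[C_r·log₁₀(σ'_p/σ'_0) + C_c·log₁₀(σ'_f/σ'_p)]
    = 3.2/1.99 × [0.049×log₁₀(64.8/60.912) + 0.4×log₁₀(96.212/64.8)]
    = 1.608 × [0.0013167 + 0.068662] = 0.1125 m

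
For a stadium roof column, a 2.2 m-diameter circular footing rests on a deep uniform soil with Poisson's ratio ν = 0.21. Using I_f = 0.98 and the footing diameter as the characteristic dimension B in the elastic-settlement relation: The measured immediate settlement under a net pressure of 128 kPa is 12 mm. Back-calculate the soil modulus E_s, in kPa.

E_s ≈ 22000 kPa

S_e = q·B·(1−ν²)/E_s · I_f  ⇒  E_s = q·B·(1−ν²)·I_f / S_e.
E_s = 128 × 2.2 × 0.9559 × 0.98 / 0.012 = 21980 kPa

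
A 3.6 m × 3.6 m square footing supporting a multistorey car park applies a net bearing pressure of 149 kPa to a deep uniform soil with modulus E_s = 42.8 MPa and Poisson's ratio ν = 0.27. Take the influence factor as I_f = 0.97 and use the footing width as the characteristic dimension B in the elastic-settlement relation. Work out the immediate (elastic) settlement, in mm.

S_e ≈ 11.3 mm

Immediate (elastic) settlement: S_e = q·B·(1−ν²)/E_s · I_f.
E_s = 42.8 MPa = 42800 kPa.
S_e = 149 × 3.6 × (1 − 0.27²) / 42800 × 0.97
    = 149 × 3.6 × 0.9271 / 42800 × 0.97
    = 0.01127 m = 11.27 mm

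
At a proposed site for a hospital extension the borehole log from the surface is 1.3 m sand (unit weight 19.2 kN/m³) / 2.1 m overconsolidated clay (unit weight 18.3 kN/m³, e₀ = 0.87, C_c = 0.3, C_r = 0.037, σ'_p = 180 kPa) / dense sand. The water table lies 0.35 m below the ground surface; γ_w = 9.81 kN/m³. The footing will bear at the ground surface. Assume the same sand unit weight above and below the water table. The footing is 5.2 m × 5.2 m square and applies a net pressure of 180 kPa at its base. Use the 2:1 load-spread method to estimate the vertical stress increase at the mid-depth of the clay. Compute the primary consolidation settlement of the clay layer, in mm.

Mid-depth of clay below the ground surface: z = 1.3 + 2.1/2 = 2.35 m.
Total vertical stress at mid-clay: σ_v = 19.2×1.3 + 18.3×1.05 = 44.175 kPa.
Pore pressure: u = 9.81×(2.35 − 0.35) = 19.62 kPa.
Initial effective stress: σ'_0 = σ_v − u = 44.175 − 19.62 = 24.555 kPa.
Stress increase at mid-clay by the 2:1 spreading method:
Δσ = qBL/((B+z)(L+z)) = 180×5.2×5.2/((5.2+2.35)(5.2+2.35)) = 85.386 kPa
Final effective stress: σ'_f = 24.555 + 85.386 = 109.94 kPa.
σ'_f = 109.94 ≤ σ'_p = 180 kPa, so the clay remains overconsolidated and only the recompression index applies:
S_c = C_r·H/(1+e₀)·log₁₀(σ'_f/σ'_0) = 0.037×2.1/1.87×log₁₀(109.94/24.555)
    = 0.041551 × 0.65102 = 0.02705 m

S_c ≈ 27.1 mm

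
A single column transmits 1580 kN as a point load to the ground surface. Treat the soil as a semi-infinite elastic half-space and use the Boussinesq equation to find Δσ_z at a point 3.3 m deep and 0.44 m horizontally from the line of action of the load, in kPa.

Boussinesq vertical stress below a point load on an elastic half-space:
Δσ_z = 3P/(2πz²) · [1 + (r/z)²]^(−5/2)
r/z = 0.44/3.3 = 0.13333; [1+(r/z)²]^(−5/2) = 0.9569.
Δσ_z = 3×1580/(2π×3.3²) × 0.9569 = 69.274 × 0.9569 = 66.29 kPa

Δσ_z ≈ 66.3 kPa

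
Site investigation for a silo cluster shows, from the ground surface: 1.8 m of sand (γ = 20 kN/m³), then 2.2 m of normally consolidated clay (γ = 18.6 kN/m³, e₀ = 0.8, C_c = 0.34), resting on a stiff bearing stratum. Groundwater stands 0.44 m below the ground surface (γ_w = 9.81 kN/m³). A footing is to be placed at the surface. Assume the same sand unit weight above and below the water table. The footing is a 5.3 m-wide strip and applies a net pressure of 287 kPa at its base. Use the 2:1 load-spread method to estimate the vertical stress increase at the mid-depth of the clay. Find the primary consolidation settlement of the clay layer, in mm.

S_c ≈ 344 mm

Mid-depth of clay below the ground surface: z = 1.8 + 2.2/2 = 2.9 m.
Total vertical stress at mid-clay: σ_v = 20×1.8 + 18.6×1.1 = 56.46 kPa.
Pore pressure: u = 9.81×(2.9 − 0.44) = 24.133 kPa.
Initial effective stress: σ'_0 = σ_v − u = 56.46 − 24.133 = 32.327 kPa.
Stress increase at mid-clay by the 2:1 spreading method:
Δσ = qB/(B+z) = 287×5.3/(5.3+2.9) = 185.5 kPa
Final effective stress: σ'_f = σ'_0 + Δσ = 32.327 + 185.5 = 217.83 kPa.
Normally consolidated clay, so the full stress increment lies on the virgin compression line:
S_c = C_c·H/(1+e₀)·log₁₀(σ'_f/σ'_0) = 0.34×2.2/(1+0.8)×log₁₀(217.83/32.327)
    = 0.41556 × 0.82855 = 0.3443 m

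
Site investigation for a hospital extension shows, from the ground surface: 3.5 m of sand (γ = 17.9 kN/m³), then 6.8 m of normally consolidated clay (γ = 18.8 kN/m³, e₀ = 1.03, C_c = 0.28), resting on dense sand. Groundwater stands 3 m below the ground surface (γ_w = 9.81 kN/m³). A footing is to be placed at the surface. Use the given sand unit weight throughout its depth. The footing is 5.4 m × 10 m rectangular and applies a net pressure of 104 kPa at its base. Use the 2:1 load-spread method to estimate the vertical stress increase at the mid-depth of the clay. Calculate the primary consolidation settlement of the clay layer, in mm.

S_c ≈ 109 mm

Mid-depth of clay below the ground surface: z = 3.5 + 6.8/2 = 6.9 m.
Total vertical stress at mid-clay: σ_v = 17.9×3.5 + 18.8×3.4 = 126.57 kPa.
Pore pressure: u = 9.81×(6.9 − 3) = 38.259 kPa.
Initial effective stress: σ'_0 = σ_v − u = 126.57 − 38.259 = 88.311 kPa.
Stress increase at mid-clay by the 2:1 spreading method:
Δσ = qBL/((B+z)(L+z)) = 104×5.4×10/((5.4+6.9)(10+6.9)) = 27.017 kPa
Final effective stress: σ'_f = σ'_0 + Δσ = 88.311 + 27.017 = 115.33 kPa.
Normally consolidated clay, so the full stress increment lies on the virgin compression line:
S_c = C_c·H/(1+e₀)·log₁₀(σ'_f/σ'_0) = 0.28×6.8/(1+1.03)×log₁₀(115.33/88.311)
    = 0.93793 × 0.11593 = 0.1087 m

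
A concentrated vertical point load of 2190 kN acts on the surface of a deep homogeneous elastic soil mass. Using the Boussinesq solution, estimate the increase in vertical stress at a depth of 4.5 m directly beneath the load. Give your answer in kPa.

Boussinesq vertical stress below a point load on an elastic half-space:
Δσ_z = 3P/(2πz²) · [1 + (r/z)²]^(−5/2)
r/z = 0/4.5 = 0; [1+(r/z)²]^(−5/2) = 1.
Δσ_z = 3×2190/(2π×4.5²) × 1 = 51.637 × 1 = 51.64 kPa

Δσ_z ≈ 51.6 kPa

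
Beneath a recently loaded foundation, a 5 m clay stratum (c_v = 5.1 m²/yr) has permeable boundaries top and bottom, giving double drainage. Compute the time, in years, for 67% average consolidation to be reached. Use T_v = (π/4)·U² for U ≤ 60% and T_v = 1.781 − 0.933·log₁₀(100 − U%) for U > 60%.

t ≈ 0.446 years

Drainage path length: H_d = H/2 = 2.5 m (double drainage).
U > 60%: T_v = 1.781 − 0.933·log₁₀(100 − 67) = 0.36423.
t = T_v·H_d²/c_v = 0.36423×2.5²/5.1 = 0.4464 years.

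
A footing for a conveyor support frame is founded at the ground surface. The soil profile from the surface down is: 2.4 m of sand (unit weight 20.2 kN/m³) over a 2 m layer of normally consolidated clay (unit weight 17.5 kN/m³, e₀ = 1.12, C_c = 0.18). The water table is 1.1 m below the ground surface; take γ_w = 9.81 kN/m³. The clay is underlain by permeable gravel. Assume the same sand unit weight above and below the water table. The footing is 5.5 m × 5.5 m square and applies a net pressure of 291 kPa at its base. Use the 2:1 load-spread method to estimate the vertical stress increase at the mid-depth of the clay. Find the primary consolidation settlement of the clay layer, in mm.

S_c ≈ 93.6 mm

Mid-depth of clay below the ground surface: z = 2.4 + 2/2 = 3.4 m.
Total vertical stress at mid-clay: σ_v = 20.2×2.4 + 17.5×1 = 65.98 kPa.
Pore pressure: u = 9.81×(3.4 − 1.1) = 22.563 kPa.
Initial effective stress: σ'_0 = σ_v − u = 65.98 − 22.563 = 43.417 kPa.
Stress increase at mid-clay by the 2:1 spreading method:
Δσ = qBL/((B+z)(L+z)) = 291×5.5×5.5/((5.5+3.4)(5.5+3.4)) = 111.13 kPa
Final effective stress: σ'_f = σ'_0 + Δσ = 43.417 + 111.13 = 154.55 kPa.
Normally consolidated clay, so the full stress increment lies on the virgin compression line:
S_c = C_c·H/(1+e₀)·log₁₀(σ'_f/σ'_0) = 0.18×2/(1+1.12)×log₁₀(154.55/43.417)
    = 0.16981 × 0.55141 = 0.09363 m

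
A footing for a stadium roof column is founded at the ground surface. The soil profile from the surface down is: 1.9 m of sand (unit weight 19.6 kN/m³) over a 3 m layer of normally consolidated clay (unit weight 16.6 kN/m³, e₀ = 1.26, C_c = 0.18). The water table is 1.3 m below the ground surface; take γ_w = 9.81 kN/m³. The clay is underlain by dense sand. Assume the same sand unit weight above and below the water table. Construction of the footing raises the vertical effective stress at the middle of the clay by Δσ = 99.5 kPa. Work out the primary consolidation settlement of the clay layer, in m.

Mid-depth of clay below the ground surface: z = 1.9 + 3/2 = 3.4 m.
Total vertical stress at mid-clay: σ_v = 19.6×1.9 + 16.6×1.5 = 62.14 kPa.
Pore pressure: u = 9.81×(3.4 − 1.3) = 20.601 kPa.
Initial effective stress: σ'_0 = σ_v − u = 62.14 − 20.601 = 41.539 kPa.
Final effective stress: σ'_f = σ'_0 + Δσ = 41.539 + 99.5 = 141.04 kPa.
Normally consolidated clay, so the full stress increment lies on the virgin compression line:
S_c = C_c·H/(1+e₀)·log₁₀(σ'_f/σ'_0) = 0.18×3/(1+1.26)×log₁₀(141.04/41.539)
    = 0.23894 × 0.53089 = 0.1269 m

S_c ≈ 0.127 m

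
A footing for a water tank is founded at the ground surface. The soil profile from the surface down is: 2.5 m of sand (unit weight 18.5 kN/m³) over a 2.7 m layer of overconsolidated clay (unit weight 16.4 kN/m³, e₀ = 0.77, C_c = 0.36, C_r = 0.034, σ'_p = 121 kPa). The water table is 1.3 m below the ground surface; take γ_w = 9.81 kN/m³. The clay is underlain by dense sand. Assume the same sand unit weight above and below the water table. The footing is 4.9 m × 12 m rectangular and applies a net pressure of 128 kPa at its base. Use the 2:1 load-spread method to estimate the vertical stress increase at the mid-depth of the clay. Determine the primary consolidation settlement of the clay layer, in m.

S_c ≈ 0.0183 m

Mid-depth of clay below the ground surface: z = 2.5 + 2.7/2 = 3.85 m.
Total vertical stress at mid-clay: σ_v = 18.5×2.5 + 16.4×1.35 = 68.39 kPa.
Pore pressure: u = 9.81×(3.85 − 1.3) = 25.015 kPa.
Initial effective stress: σ'_0 = σ_v − u = 68.39 − 25.015 = 43.375 kPa.
Stress increase at mid-clay by the 2:1 spreading method:
Δσ = qBL/((B+z)(L+z)) = 128×4.9×12/((4.9+3.85)(12+3.85)) = 54.269 kPa
Final effective stress: σ'_f = 43.375 + 54.269 = 97.644 kPa.
σ'_f = 97.644 ≤ σ'_p = 121 kPa, so the clay remains overconsolidated and only the recompression index applies:
S_c = C_r·H/(1+e₀)·log₁₀(σ'_f/σ'_0) = 0.034×2.7/1.77×log₁₀(97.644/43.375)
    = 0.051864 × 0.35241 = 0.01828 m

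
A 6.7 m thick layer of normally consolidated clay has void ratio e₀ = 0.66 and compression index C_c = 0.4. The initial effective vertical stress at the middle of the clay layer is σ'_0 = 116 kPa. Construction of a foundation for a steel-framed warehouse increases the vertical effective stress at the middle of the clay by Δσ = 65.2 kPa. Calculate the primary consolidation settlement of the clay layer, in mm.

S_c ≈ 313 mm

Final effective stress: σ'_f = σ'_0 + Δσ = 116 + 65.2 = 181.2 kPa.
Normally consolidated clay, so the full stress increment lies on the virgin compression line:
S_c = C_c·H/(1+e₀)·log₁₀(σ'_f/σ'_0) = 0.4×6.7/(1+0.66)×log₁₀(181.2/116)
    = 1.6145 × 0.1937 = 0.3127 m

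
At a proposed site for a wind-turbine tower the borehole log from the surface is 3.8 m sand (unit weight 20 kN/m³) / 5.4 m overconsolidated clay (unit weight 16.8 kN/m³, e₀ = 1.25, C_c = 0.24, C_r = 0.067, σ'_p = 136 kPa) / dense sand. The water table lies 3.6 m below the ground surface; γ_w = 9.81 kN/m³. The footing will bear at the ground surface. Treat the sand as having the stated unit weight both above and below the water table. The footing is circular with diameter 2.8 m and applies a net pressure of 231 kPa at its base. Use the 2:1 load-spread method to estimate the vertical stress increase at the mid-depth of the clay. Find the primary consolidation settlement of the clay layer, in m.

S_c ≈ 0.0142 m

Mid-depth of clay below the ground surface: z = 3.8 + 5.4/2 = 6.5 m.
Total vertical stress at mid-clay: σ_v = 20×3.8 + 16.8×2.7 = 121.36 kPa.
Pore pressure: u = 9.81×(6.5 − 3.6) = 28.449 kPa.
Initial effective stress: σ'_0 = σ_v − u = 121.36 − 28.449 = 92.911 kPa.
Stress increase at mid-clay by the 2:1 spreading method:
Δσ ≈ qD²/(D+z)² = 231×2.8²/(2.8+6.5)² = 20.939 kPa
Final effective stress: σ'_f = 92.911 + 20.939 = 113.85 kPa.
σ'_f = 113.85 ≤ σ'_p = 136 kPa, so the clay remains overconsolidated and only the recompression index applies:
S_c = C_r·H/(1+e₀)·log₁₀(σ'_f/σ'_0) = 0.067×5.4/2.25×log₁₀(113.85/92.911)
    = 0.1608 × 0.088266 = 0.01419 m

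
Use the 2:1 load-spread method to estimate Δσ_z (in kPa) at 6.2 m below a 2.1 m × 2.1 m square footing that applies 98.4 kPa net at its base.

By the 2:1 method the load spreads at 1 horizontal : 2 vertical, so at depth z the loaded area has grown by z in each plan dimension:
Δσ = qBL/((B+z)(L+z)) = 98.4×2.1×2.1/((2.1+6.2)(2.1+6.2)) = 6.2991 kPa

Δσ_z ≈ 6.3 kPa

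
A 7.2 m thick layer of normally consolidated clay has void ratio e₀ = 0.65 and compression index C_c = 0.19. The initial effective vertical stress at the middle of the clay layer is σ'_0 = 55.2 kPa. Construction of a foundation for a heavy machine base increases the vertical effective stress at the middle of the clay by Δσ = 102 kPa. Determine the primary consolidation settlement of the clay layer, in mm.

S_c ≈ 377 mm

Final effective stress: σ'_f = σ'_0 + Δσ = 55.2 + 102 = 157.2 kPa.
Normally consolidated clay, so the full stress increment lies on the virgin compression line:
S_c = C_c·H/(1+e₀)·log₁₀(σ'_f/σ'_0) = 0.19×7.2/(1+0.65)×log₁₀(157.2/55.2)
    = 0.82909 × 0.45451 = 0.3768 m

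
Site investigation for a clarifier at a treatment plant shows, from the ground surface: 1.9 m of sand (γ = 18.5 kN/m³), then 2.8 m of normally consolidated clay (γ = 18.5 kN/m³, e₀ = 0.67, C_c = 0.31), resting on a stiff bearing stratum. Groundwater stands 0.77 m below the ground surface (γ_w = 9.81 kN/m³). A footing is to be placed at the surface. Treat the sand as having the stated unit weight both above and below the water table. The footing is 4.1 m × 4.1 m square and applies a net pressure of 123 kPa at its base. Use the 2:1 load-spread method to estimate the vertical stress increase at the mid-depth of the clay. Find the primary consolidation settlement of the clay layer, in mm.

Mid-depth of clay below the ground surface: z = 1.9 + 2.8/2 = 3.3 m.
Total vertical stress at mid-clay: σ_v = 18.5×1.9 + 18.5×1.4 = 61.05 kPa.
Pore pressure: u = 9.81×(3.3 − 0.77) = 24.819 kPa.
Initial effective stress: σ'_0 = σ_v − u = 61.05 − 24.819 = 36.231 kPa.
Stress increase at mid-clay by the 2:1 spreading method:
Δσ = qBL/((B+z)(L+z)) = 123×4.1×4.1/((4.1+3.3)(4.1+3.3)) = 37.758 kPa
Final effective stress: σ'_f = σ'_0 + Δσ = 36.231 + 37.758 = 73.989 kPa.
Normally consolidated clay, so the full stress increment lies on the virgin compression line:
S_c = C_c·H/(1+e₀)·log₁₀(σ'_f/σ'_0) = 0.31×2.8/(1+0.67)×log₁₀(73.989/36.231)
    = 0.51976 × 0.31009 = 0.1612 m

S_c ≈ 161 mm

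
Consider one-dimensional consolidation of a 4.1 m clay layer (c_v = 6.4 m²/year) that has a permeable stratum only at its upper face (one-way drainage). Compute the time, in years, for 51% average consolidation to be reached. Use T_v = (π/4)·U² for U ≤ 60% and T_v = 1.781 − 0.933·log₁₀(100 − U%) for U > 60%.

t ≈ 0.537 years

Drainage path length: H_d = H = 4.1 m (single drainage).
U ≤ 60%: T_v = (π/4)·U² = (π/4)×0.51² = 0.20428.
t = T_v·H_d²/c_v = 0.20428×4.1²/6.4 = 0.5366 years.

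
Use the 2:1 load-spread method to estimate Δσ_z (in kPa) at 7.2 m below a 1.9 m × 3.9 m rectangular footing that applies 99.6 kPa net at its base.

Δσ_z ≈ 7.31 kPa

By the 2:1 method the load spreads at 1 horizontal : 2 vertical, so at depth z the loaded area has grown by z in each plan dimension:
Δσ = qBL/((B+z)(L+z)) = 99.6×1.9×3.9/((1.9+7.2)(3.9+7.2)) = 7.3066 kPa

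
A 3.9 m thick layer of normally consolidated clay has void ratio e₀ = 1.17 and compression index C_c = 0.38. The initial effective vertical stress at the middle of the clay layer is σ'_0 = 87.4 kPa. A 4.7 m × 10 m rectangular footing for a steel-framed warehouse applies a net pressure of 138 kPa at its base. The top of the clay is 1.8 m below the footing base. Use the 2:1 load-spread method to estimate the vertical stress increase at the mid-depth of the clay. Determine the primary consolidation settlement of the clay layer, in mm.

S_c ≈ 146 mm

Mid-depth of clay below the footing base: z = 1.8 + 3.9/2 = 3.75 m.
Stress increase at mid-clay by the 2:1 spreading method:
Δσ = qBL/((B+z)(L+z)) = 138×4.7×10/((4.7+3.75)(10+3.75)) = 55.824 kPa
Final effective stress: σ'_f = σ'_0 + Δσ = 87.4 + 55.824 = 143.22 kPa.
Normally consolidated clay, so the full stress increment lies on the virgin compression line:
S_c = C_c·H/(1+e₀)·log₁₀(σ'_f/σ'_0) = 0.38×3.9/(1+1.17)×log₁₀(143.22/87.4)
    = 0.68295 × 0.21449 = 0.1465 m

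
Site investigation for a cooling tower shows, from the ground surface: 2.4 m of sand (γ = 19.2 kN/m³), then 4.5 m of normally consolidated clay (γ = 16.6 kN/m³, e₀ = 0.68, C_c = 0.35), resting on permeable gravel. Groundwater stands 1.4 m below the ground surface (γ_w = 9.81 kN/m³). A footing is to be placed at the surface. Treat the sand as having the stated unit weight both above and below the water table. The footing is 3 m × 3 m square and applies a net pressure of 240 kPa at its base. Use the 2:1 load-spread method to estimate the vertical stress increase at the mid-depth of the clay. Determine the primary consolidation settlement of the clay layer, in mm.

Mid-depth of clay below the ground surface: z = 2.4 + 4.5/2 = 4.65 m.
Total vertical stress at mid-clay: σ_v = 19.2×2.4 + 16.6×2.25 = 83.43 kPa.
Pore pressure: u = 9.81×(4.65 − 1.4) = 31.883 kPa.
Initial effective stress: σ'_0 = σ_v − u = 83.43 − 31.883 = 51.547 kPa.
Stress increase at mid-clay by the 2:1 spreading method:
Δσ = qBL/((B+z)(L+z)) = 240×3×3/((3+4.65)(3+4.65)) = 36.909 kPa
Final effective stress: σ'_f = σ'_0 + Δσ = 51.547 + 36.909 = 88.456 kPa.
Normally consolidated clay, so the full stress increment lies on the virgin compression line:
S_c = C_c·H/(1+e₀)·log₁₀(σ'_f/σ'_0) = 0.35×4.5/(1+0.68)×log₁₀(88.456/51.547)
    = 0.9375 × 0.23452 = 0.2199 m

S_c ≈ 220 mm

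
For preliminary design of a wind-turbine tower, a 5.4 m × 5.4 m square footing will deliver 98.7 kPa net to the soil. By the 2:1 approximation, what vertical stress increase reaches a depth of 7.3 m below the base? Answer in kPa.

By the 2:1 method the load spreads at 1 horizontal : 2 vertical, so at depth z the loaded area has grown by z in each plan dimension:
Δσ = qBL/((B+z)(L+z)) = 98.7×5.4×5.4/((5.4+7.3)(5.4+7.3)) = 17.844 kPa

Δσ_z ≈ 17.8 kPa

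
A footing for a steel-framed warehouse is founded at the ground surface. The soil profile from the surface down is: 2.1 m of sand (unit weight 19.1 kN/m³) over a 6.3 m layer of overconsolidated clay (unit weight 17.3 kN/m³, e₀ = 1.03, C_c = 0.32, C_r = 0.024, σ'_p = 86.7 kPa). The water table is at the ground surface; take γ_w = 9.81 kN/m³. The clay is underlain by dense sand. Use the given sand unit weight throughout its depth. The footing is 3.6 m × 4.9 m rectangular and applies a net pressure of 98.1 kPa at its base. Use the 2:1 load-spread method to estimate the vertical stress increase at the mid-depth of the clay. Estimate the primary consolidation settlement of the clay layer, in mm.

Mid-depth of clay below the ground surface: z = 2.1 + 6.3/2 = 5.25 m.
Total vertical stress at mid-clay: σ_v = 19.1×2.1 + 17.3×3.15 = 94.605 kPa.
Pore pressure: u = 9.81×(5.25 − 0) = 51.503 kPa.
Initial effective stress: σ'_0 = σ_v − u = 94.605 − 51.503 = 43.102 kPa.
Stress increase at mid-clay by the 2:1 spreading method:
Δσ = qBL/((B+z)(L+z)) = 98.1×3.6×4.9/((3.6+5.25)(4.9+5.25)) = 19.265 kPa
Final effective stress: σ'_f = 43.102 + 19.265 = 62.367 kPa.
σ'_f = 62.367 ≤ σ'_p = 86.7 kPa, so the clay remains overconsolidated and only the recompression index applies:
S_c = C_r·H/(1+e₀)·log₁₀(σ'_f/σ'_0) = 0.024×6.3/2.03×log₁₀(62.367/43.102)
    = 0.074482 × 0.16046 = 0.01195 m

S_c ≈ 12 mm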